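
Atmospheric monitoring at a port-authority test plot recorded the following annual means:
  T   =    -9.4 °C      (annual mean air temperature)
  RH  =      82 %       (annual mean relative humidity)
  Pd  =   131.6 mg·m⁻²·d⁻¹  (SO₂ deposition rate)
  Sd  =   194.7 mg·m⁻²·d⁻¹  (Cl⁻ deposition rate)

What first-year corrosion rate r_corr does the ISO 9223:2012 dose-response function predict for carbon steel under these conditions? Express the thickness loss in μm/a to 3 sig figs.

r_corr = 33.8 μm/a

carbon steel: temperature factor f = +0.150·(-19.4) = -2.9100
  Pd branch = 1.77·Pd^0.52·e^(0.02·RH+f) = 6.287 μm/a
  Sd branch = 0.102·Sd^0.62·e^(0.033·RH+0.04·T) = 27.54 μm/a
  r_corr = 6.287 + 27.54 = 33.82 μm/a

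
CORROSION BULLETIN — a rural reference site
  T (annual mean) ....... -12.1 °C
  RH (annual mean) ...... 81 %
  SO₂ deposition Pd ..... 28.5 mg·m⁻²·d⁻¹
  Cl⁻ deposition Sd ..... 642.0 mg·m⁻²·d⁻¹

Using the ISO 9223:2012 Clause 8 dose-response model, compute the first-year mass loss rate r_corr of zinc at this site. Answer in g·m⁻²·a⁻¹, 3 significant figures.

zinc: T≤10 °C ⇒ hinge +0.038·(-12.1−10) = -0.8398
  sulphur-dioxide contribution → 1.01 μm/a
  chloride contribution → 0.4765 μm/a
  total first-year rate 1.486 μm/a
Convert to mass loss: 1.486 μm/a × 7.14 g/cm³ = 10.61 g·m⁻²·a⁻¹

r_corr = 10.6 g·m⁻²·a⁻¹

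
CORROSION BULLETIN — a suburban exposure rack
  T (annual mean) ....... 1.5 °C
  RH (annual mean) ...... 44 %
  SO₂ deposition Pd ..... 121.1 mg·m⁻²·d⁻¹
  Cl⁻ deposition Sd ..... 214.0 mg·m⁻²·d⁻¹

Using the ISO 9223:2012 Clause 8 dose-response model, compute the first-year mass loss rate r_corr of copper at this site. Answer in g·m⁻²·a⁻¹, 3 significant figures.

copper: T≤10 °C ⇒ hinge +0.126·(1.5−10) = -1.0710
  Pd branch = 0.0053·Pd^0.26·e^(0.059·RH+f) = 0.08476 μm/a
  Sd branch = 0.01025·Sd^0.27·e^(0.036·RH+0.049·T) = 0.229 μm/a
  r_corr = 0.08476 + 0.229 = 0.3137 μm/a
Convert to mass loss: 0.3137 μm/a × 8.96 g/cm³ = 2.811 g·m⁻²·a⁻¹

r_corr = 2.81 g·m⁻²·a⁻¹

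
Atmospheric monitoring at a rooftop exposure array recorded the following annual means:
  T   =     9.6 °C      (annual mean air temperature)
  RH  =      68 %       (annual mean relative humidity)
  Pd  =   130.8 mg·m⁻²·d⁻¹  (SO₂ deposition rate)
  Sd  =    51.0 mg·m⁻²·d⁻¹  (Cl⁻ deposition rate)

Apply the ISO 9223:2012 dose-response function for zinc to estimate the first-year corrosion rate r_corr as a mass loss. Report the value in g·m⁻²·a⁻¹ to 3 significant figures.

r_corr = 22.3 g·m⁻²·a⁻¹

zinc: f(T) = +0.038·(T−10) [T≤10 °C] = -0.0152
  sulphur-dioxide contribution → 2.476 μm/a
  chloride contribution → 0.6412 μm/a
  total first-year rate 3.117 μm/a
Convert to mass loss: 3.117 μm/a × 7.14 g/cm³ = 22.26 g·m⁻²·a⁻¹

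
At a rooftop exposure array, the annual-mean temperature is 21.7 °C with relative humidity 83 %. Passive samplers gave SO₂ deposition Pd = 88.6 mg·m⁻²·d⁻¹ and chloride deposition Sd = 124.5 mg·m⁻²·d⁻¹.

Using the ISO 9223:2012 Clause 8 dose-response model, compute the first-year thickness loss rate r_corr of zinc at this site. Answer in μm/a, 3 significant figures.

r_corr = 5.20 μm/a

zinc: T>10 °C ⇒ hinge -0.071·(21.7−10) = -0.8307
  Pd branch = 0.0129·Pd^0.44·e^(0.046·RH+f) = 1.84 μm/a
  Sd branch = 0.0175·Sd^0.57·e^(0.008·RH+0.085·T) = 3.363 μm/a
  sum: 1.84 + 3.363 → r_corr = 5.203 μm/a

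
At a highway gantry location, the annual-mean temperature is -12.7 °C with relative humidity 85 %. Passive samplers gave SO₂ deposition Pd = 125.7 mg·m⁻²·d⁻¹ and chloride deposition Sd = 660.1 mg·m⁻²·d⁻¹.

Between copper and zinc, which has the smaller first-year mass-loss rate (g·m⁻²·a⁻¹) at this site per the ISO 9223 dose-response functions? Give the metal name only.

copper: T≤10 °C ⇒ hinge +0.126·(-12.7−10) = -2.8602
  SO₂ term: 0.0053·125.7^0.26·exp(0.059·85-2.8602) = 0.1607
  Sd branch = 0.01025·Sd^0.27·e^(0.036·RH+0.049·T) = 0.6772 μm/a
  r_corr = 0.1607 + 0.6772 = 0.8378 μm/a
  mass loss = 0.8378 μm/a × 8.96 g/cm³ = 7.507 g·m⁻²·a⁻¹
zinc: temperature factor f = +0.038·(-22.7) = -0.8626
  Pd branch = 0.0129·Pd^0.44·e^(0.046·RH+f) = 2.279 μm/a
  Cl⁻ term: 0.0175·660.1^0.57·exp(0.008·85+0.085·-12.7) = 0.475
  sum: 2.279 + 0.475 → r_corr = 2.754 μm/a
  mass loss = 2.754 μm/a × 7.14 g/cm³ = 19.66 g·m⁻²·a⁻¹
Ordering by g·m⁻²·a⁻¹: zinc (19.7) > copper (7.51)

copper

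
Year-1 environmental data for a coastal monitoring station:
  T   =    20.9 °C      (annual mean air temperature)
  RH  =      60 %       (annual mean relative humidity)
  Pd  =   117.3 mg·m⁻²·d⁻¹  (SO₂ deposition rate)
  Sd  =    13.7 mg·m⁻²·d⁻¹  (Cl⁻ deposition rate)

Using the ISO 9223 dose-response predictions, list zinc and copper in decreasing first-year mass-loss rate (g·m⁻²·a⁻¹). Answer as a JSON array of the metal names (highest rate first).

zinc: T>10 °C ⇒ hinge -0.071·(20.9−10) = -0.7739
  Pd branch = 0.0129·Pd^0.44·e^(0.046·RH+f) = 0.765 μm/a
  Cl⁻ term: 0.0175·13.7^0.57·exp(0.008·60+0.085·20.9) = 0.7429
  r_corr = 0.765 + 0.7429 = 1.508 μm/a
  mass loss = 1.508 μm/a × 7.14 g/cm³ = 10.77 g·m⁻²·a⁻¹
copper: T>10 °C ⇒ hinge -0.080·(20.9−10) = -0.8720
  SO₂ term: 0.0053·117.3^0.26·exp(0.059·60-0.8720) = 0.2636
  Cl⁻ term: 0.01025·13.7^0.27·exp(0.036·60+0.049·20.9) = 0.5017
  r_corr = 0.2636 + 0.5017 = 0.7654 μm/a
  mass loss = 0.7654 μm/a × 8.96 g/cm³ = 6.858 g·m⁻²·a⁻¹
Ordering by g·m⁻²·a⁻¹: zinc (10.8) > copper (6.86)

["zinc", "copper"]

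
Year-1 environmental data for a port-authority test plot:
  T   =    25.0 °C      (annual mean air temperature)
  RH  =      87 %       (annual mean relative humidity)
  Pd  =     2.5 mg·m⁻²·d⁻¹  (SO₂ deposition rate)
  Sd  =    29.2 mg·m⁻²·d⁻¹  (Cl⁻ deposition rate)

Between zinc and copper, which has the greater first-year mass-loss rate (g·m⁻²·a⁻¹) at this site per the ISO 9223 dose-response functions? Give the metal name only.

zinc: T>10 °C ⇒ hinge -0.071·(25.0−10) = -1.0650
  SO₂ term: 0.0129·2.5^0.44·exp(0.046·87-1.0650) = 0.3641
  Sd branch = 0.0175·Sd^0.57·e^(0.008·RH+0.085·T) = 2.011 μm/a
  sum: 0.3641 + 2.011 → r_corr = 2.375 μm/a
  mass loss = 2.375 μm/a × 7.14 g/cm³ = 16.96 g·m⁻²·a⁻¹
copper: f(T) = -0.080·(T−10) [T>10 °C] = -1.2000
  SO₂ term: 0.0053·2.5^0.26·exp(0.059·87-1.2000) = 0.3434
  Cl⁻ term: 0.01025·29.2^0.27·exp(0.036·87+0.049·25.0) = 1.989
  r_corr = 0.3434 + 1.989 = 2.332 μm/a
  mass loss = 2.332 μm/a × 8.96 g/cm³ = 20.9 g·m⁻²·a⁻¹
Ordering by g·m⁻²·a⁻¹: copper (20.9) > zinc (17)

copper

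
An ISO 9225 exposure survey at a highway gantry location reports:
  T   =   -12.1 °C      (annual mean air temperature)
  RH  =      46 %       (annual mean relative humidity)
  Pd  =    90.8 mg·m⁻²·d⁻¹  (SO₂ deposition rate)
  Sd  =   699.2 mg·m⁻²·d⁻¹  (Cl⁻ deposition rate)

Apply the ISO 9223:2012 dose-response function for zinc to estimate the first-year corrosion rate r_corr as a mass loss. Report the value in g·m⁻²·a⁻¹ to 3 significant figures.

zinc: temperature factor f = +0.038·(-22.1) = -0.8398
  sulphur-dioxide contribution → 0.336 μm/a
  chloride contribution → 0.3781 μm/a
  ⇒ r_corr(zinc) = 0.7141 μm/a
Convert to mass loss: 0.7141 μm/a × 7.14 g/cm³ = 5.099 g·m⁻²·a⁻¹

r_corr = 5.10 g·m⁻²·a⁻¹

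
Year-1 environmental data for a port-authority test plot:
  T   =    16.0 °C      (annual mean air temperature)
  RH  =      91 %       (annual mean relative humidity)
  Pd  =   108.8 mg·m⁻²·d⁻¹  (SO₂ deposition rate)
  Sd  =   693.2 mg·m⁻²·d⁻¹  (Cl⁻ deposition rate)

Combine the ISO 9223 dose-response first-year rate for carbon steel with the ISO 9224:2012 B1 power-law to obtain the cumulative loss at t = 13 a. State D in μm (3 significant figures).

carbon steel: f(T) = -0.054·(T−10) [T>10 °C] = -0.3240
  SO₂ term: 1.77·108.8^0.52·exp(0.02·91-0.3240) = 90.52
  Sd branch = 0.102·Sd^0.62·e^(0.033·RH+0.04·T) = 224.9 μm/a
  r_corr = 90.52 + 224.9 = 315.5 μm/a
Long-term exponent b (ISO 9224 Table 2, B1) = 0.523
  D(13) = 315.5 × 13^0.523 = 315.5 × 3.825 = 1207 μm

D(13) = 1.21e+03 μm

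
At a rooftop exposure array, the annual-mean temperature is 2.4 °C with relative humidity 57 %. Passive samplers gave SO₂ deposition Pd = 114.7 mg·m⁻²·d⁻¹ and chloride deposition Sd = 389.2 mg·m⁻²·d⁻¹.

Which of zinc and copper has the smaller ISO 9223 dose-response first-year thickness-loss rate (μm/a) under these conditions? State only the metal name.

copper

zinc: T≤10 °C ⇒ hinge +0.038·(2.4−10) = -0.2888
  SO₂ term: 0.0129·114.7^0.44·exp(0.046·57-0.2888) = 1.072
  Sd branch = 0.0175·Sd^0.57·e^(0.008·RH+0.085·T) = 1.014 μm/a
  sum: 1.072 + 1.014 → r_corr = 2.086 μm/a
copper: T≤10 °C ⇒ hinge +0.126·(2.4−10) = -0.9576
  SO₂ term: 0.0053·114.7^0.26·exp(0.059·57-0.9576) = 0.2016
  Cl⁻ term: 0.01025·389.2^0.27·exp(0.036·57+0.049·2.4) = 0.4491
  r_corr = 0.2016 + 0.4491 = 0.6506 μm/a
Ordering by μm/a: zinc (2.09) > copper (0.651)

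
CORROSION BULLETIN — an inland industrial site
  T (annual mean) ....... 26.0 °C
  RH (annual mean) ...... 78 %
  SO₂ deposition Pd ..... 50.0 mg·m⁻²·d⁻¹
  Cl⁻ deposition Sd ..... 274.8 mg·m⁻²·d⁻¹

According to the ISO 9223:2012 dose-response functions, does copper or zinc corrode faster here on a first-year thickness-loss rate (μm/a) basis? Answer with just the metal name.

copper: temperature factor f = -0.080·(16.0) = -1.2800
  sulphur-dioxide contribution → 0.4062 μm/a
  chloride contribution → 2.767 μm/a
  ⇒ r_corr(copper) = 3.173 μm/a
zinc: f(T) = -0.071·(T−10) [T>10 °C] = -1.1360
  sulphur-dioxide contribution → 0.8376 μm/a
  chloride contribution → 7.313 μm/a
  total first-year rate 8.15 μm/a
Ordering by μm/a: zinc (8.15) > copper (3.17)

zinc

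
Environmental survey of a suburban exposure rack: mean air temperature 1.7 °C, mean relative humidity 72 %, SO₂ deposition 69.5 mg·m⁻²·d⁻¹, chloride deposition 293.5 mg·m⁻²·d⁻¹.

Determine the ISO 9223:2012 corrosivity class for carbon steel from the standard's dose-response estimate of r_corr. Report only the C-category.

C4

carbon steel: T≤10 °C ⇒ hinge +0.150·(1.7−10) = -1.2450
  sulphur-dioxide contribution → 19.52 μm/a
  chloride contribution → 39.8 μm/a
  total first-year rate 59.33 μm/a
ISO 9223 Table 2 (carbon steel): 50 < 59.3 ≤ 80 μm/a ⇒ C4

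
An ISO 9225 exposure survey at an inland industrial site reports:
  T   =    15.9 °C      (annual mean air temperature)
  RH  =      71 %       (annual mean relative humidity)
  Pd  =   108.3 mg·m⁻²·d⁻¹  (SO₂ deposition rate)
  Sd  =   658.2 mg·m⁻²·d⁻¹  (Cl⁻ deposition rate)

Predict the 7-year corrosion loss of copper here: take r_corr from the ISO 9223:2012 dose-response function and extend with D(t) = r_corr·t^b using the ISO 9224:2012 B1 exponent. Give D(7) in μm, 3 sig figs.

copper: f(T) = -0.080·(T−10) [T>10 °C] = -0.4720
  SO₂ term: 0.0053·108.3^0.26·exp(0.059·71-0.4720) = 0.7371
  Sd branch = 0.01025·Sd^0.27·e^(0.036·RH+0.049·T) = 1.66 μm/a
  sum: 0.7371 + 1.66 → r_corr = 2.397 μm/a
ISO 9224: D(t) = r_corr · t^b with b = 0.667 (copper, B1)
  D(7) = 2.397 × 7^0.667 = 2.397 × 3.662 = 8.777 μm

D(7) = 8.78 μm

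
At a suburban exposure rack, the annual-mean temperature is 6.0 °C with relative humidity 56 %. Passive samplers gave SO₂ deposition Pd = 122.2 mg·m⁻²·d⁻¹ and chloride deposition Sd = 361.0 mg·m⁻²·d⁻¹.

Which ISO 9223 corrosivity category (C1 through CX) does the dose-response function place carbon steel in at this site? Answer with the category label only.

C4

carbon steel: temperature factor f = +0.150·(-4.0) = -0.6000
  sulphur-dioxide contribution → 36.23 μm/a
  chloride contribution → 31.7 μm/a
  total first-year rate 67.93 μm/a
ISO 9223 Table 2 (carbon steel): 50 < 67.9 ≤ 80 μm/a ⇒ C4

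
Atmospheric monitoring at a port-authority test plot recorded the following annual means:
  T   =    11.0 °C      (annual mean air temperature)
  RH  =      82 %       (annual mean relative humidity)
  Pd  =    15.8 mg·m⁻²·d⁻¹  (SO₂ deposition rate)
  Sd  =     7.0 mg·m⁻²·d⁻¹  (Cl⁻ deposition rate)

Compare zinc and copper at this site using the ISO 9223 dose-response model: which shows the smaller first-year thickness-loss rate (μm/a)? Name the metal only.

zinc: temperature factor f = -0.071·(1.0) = -0.0710
  Pd branch = 0.0129·Pd^0.44·e^(0.046·RH+f) = 1.759 μm/a
  Sd branch = 0.0175·Sd^0.57·e^(0.008·RH+0.085·T) = 0.2604 μm/a
  r_corr = 1.759 + 0.2604 = 2.02 μm/a
copper: f(T) = -0.080·(T−10) [T>10 °C] = -0.0800
  SO₂ term: 0.0053·15.8^0.26·exp(0.059·82-0.0800) = 1.266
  Sd branch = 0.01025·Sd^0.27·e^(0.036·RH+0.049·T) = 0.5689 μm/a
  r_corr = 1.266 + 0.5689 = 1.834 μm/a
Ordering by μm/a: zinc (2.02) > copper (1.83)

copper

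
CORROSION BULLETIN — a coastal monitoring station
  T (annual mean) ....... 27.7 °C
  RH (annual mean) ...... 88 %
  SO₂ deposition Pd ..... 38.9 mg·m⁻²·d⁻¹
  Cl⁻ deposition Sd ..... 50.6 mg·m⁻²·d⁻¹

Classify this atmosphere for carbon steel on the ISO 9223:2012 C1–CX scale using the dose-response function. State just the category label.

carbon steel: T>10 °C ⇒ hinge -0.054·(27.7−10) = -0.9558
  sulphur-dioxide contribution → 26.55 μm/a
  chloride contribution → 64.2 μm/a
  ⇒ r_corr(carbon steel) = 90.75 μm/a
ISO 9223 Table 2 (carbon steel): 80 < 90.8 ≤ 200 μm/a ⇒ C5

C5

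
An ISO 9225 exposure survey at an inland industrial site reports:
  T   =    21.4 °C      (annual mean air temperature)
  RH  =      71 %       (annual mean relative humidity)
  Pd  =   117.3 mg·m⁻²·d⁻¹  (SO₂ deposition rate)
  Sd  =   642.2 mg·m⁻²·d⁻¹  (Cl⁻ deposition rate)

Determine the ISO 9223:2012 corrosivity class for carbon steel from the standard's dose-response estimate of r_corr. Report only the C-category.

carbon steel: f(T) = -0.054·(T−10) [T>10 °C] = -0.6156
  SO₂ term: 1.77·117.3^0.52·exp(0.02·71-0.6156) = 47.14
  Sd branch = 0.102·Sd^0.62·e^(0.033·RH+0.04·T) = 137.6 μm/a
  r_corr = 47.14 + 137.6 = 184.8 μm/a
185 μm/a falls in (80, 200] for carbon steel → category C5

C5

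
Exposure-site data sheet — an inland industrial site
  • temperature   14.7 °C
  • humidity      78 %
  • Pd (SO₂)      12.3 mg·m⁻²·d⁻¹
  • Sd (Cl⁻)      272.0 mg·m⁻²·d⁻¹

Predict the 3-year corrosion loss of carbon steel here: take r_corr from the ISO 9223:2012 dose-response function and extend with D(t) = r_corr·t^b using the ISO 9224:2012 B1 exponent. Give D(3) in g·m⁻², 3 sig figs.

D(3) = 1.42e+03 g·m⁻²

carbon steel: f(T) = -0.054·(T−10) [T>10 °C] = -0.2538
  SO₂ term: 1.77·12.3^0.52·exp(0.02·78-0.2538) = 24.1
  Cl⁻ term: 0.102·272.0^0.62·exp(0.033·78+0.04·14.7) = 77.85
  r_corr = 24.1 + 77.85 = 102 μm/a
ISO 9224: D(t) = r_corr · t^b with b = 0.523 (carbon steel, B1)
  D(3) = 102 × 3^0.523 = 102 × 1.776 = 181.1 μm
  Mass loss = 181.1 μm × 7.85 g/cm³ = 1422 g·m⁻²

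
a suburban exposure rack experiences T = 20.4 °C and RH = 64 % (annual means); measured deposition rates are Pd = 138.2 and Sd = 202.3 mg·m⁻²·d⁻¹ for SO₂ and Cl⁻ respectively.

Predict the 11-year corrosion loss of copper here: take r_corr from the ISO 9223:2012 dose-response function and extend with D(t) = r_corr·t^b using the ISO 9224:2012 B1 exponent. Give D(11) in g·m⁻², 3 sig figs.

copper: temperature factor f = -0.080·(10.4) = -0.8320
  Pd branch = 0.0053·Pd^0.26·e^(0.059·RH+f) = 0.3626 μm/a
  Cl⁻ term: 0.01025·202.3^0.27·exp(0.036·64+0.049·20.4) = 1.17
  r_corr = 0.3626 + 1.17 = 1.532 μm/a
Power-law: D(11) = r_corr · 11^0.667
  D(11) = 1.532 × 11^0.667 = 1.532 × 4.95 = 7.585 μm
  Mass loss = 7.585 μm × 8.96 g/cm³ = 67.96 g·m⁻²

D(11) = 68.0 g·m⁻²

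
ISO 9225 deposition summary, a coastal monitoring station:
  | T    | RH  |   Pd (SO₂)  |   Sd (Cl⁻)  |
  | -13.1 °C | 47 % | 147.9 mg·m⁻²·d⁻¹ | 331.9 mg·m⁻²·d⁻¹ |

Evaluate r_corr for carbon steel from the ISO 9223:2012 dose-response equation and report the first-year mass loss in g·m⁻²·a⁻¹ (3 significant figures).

r_corr = 96.7 g·m⁻²·a⁻¹

carbon steel: f(T) = +0.150·(T−10) [T≤10 °C] = -3.4650
  sulphur-dioxide contribution → 1.904 μm/a
  chloride contribution → 10.41 μm/a
  ⇒ r_corr(carbon steel) = 12.32 μm/a
Convert to mass loss: 12.32 μm/a × 7.85 g/cm³ = 96.7 g·m⁻²·a⁻¹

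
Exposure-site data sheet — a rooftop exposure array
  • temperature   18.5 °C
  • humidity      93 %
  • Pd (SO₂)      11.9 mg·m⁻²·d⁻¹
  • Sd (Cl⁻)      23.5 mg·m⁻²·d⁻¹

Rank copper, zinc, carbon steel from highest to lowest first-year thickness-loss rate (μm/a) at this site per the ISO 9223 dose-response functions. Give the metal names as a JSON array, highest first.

copper: T>10 °C ⇒ hinge -0.080·(18.5−10) = -0.6800
  sulphur-dioxide contribution → 1.235 μm/a
  chloride contribution → 1.693 μm/a
  total first-year rate 2.928 μm/a
zinc: T>10 °C ⇒ hinge -0.071·(18.5−10) = -0.6035
  sulphur-dioxide contribution → 1.512 μm/a
  chloride contribution → 1.073 μm/a
  ⇒ r_corr(zinc) = 2.585 μm/a
carbon steel: T>10 °C ⇒ hinge -0.054·(18.5−10) = -0.4590
  sulphur-dioxide contribution → 26.04 μm/a
  chloride contribution → 32.58 μm/a
  ⇒ r_corr(carbon steel) = 58.62 μm/a
Ordering by μm/a: carbon steel (58.6) > copper (2.93) > zinc (2.59)

["carbon steel", "copper", "zinc"]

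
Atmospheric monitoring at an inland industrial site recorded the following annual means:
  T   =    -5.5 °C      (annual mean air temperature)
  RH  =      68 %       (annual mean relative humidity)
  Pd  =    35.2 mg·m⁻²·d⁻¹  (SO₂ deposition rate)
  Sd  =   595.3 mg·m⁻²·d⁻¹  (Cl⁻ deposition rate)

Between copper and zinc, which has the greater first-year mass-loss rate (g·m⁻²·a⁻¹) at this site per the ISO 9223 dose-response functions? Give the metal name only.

copper: T≤10 °C ⇒ hinge +0.126·(-5.5−10) = -1.9530
  Pd branch = 0.0053·Pd^0.26·e^(0.059·RH+f) = 0.1049 μm/a
  Cl⁻ term: 0.01025·595.3^0.27·exp(0.036·68+0.049·-5.5) = 0.5082
  sum: 0.1049 + 0.5082 → r_corr = 0.613 μm/a
  mass loss = 0.613 μm/a × 8.96 g/cm³ = 5.493 g·m⁻²·a⁻¹
zinc: f(T) = +0.038·(T−10) [T≤10 °C] = -0.5890
  SO₂ term: 0.0129·35.2^0.44·exp(0.046·68-0.5890) = 0.783
  Cl⁻ term: 0.0175·595.3^0.57·exp(0.008·68+0.085·-5.5) = 0.7209
  r_corr = 0.783 + 0.7209 = 1.504 μm/a
  mass loss = 1.504 μm/a × 7.14 g/cm³ = 10.74 g·m⁻²·a⁻¹
Ordering by g·m⁻²·a⁻¹: zinc (10.7) > copper (5.49)

zinc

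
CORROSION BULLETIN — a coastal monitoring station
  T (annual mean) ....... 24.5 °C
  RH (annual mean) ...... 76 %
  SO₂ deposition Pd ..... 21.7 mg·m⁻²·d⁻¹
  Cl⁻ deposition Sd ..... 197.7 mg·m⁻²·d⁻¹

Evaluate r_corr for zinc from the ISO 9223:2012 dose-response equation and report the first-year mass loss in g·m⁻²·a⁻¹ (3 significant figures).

zinc: temperature factor f = -0.071·(14.5) = -1.0295
  Pd branch = 0.0129·Pd^0.44·e^(0.046·RH+f) = 0.5886 μm/a
  Cl⁻ term: 0.0175·197.7^0.57·exp(0.008·76+0.085·24.5) = 5.251
  r_corr = 0.5886 + 5.251 = 5.839 μm/a
Convert to mass loss: 5.839 μm/a × 7.14 g/cm³ = 41.69 g·m⁻²·a⁻¹

r_corr = 41.7 g·m⁻²·a⁻¹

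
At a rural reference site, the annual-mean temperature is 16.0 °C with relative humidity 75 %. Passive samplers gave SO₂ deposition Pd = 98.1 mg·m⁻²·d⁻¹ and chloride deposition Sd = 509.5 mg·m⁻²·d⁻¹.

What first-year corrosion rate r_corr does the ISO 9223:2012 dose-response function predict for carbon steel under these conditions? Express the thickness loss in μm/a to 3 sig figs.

r_corr = 172 μm/a

carbon steel: f(T) = -0.054·(T−10) [T>10 °C] = -0.3240
  sulphur-dioxide contribution → 62.28 μm/a
  chloride contribution → 109.6 μm/a
  ⇒ r_corr(carbon steel) = 171.9 μm/a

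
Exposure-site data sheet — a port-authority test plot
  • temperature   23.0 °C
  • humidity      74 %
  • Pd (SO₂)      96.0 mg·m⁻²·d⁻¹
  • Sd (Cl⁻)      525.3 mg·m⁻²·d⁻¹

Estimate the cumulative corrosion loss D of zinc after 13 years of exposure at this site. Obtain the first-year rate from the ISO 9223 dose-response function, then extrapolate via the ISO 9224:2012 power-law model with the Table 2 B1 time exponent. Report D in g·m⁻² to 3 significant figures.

D(13) = 522 g·m⁻²

zinc: f(T) = -0.071·(T−10) [T>10 °C] = -0.9230
  SO₂ term: 0.0129·96.0^0.44·exp(0.046·74-0.9230) = 1.149
  Cl⁻ term: 0.0175·525.3^0.57·exp(0.008·74+0.085·23.0) = 7.94
  r_corr = 1.149 + 7.94 = 9.089 μm/a
ISO 9224: D(t) = r_corr · t^b with b = 0.813 (zinc, B1)
  D(13) = 9.089 × 13^0.813 = 9.089 × 8.047 = 73.14 μm
  Mass loss = 73.14 μm × 7.14 g/cm³ = 522.2 g·m⁻²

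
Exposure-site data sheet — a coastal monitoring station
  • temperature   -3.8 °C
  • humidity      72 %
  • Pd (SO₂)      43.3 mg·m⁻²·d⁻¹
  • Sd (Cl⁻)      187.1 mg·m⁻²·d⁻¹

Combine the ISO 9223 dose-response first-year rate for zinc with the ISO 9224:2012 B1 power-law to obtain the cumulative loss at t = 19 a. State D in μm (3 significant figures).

D(19) = 16.9 μm

zinc: f(T) = +0.038·(T−10) [T≤10 °C] = -0.5244
  Pd branch = 0.0129·Pd^0.44·e^(0.046·RH+f) = 1.1 μm/a
  Cl⁻ term: 0.0175·187.1^0.57·exp(0.008·72+0.085·-3.8) = 0.4446
  r_corr = 1.1 + 0.4446 = 1.544 μm/a
Long-term exponent b (ISO 9224 Table 2, B1) = 0.813
  D(19) = 1.544 × 19^0.813 = 1.544 × 10.96 = 16.92 μm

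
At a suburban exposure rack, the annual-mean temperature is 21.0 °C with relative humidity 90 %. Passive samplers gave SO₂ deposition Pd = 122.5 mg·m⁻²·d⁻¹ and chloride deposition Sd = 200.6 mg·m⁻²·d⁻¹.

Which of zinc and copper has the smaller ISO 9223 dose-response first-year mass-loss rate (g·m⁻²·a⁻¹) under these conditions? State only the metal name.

zinc: T>10 °C ⇒ hinge -0.071·(21.0−10) = -0.7810
  sulphur-dioxide contribution → 3.077 μm/a
  chloride contribution → 4.398 μm/a
  total first-year rate 7.475 μm/a
  mass loss = 7.475 μm/a × 7.14 g/cm³ = 53.37 g·m⁻²·a⁻¹
copper: T>10 °C ⇒ hinge -0.080·(21.0−10) = -0.8800
  sulphur-dioxide contribution → 1.553 μm/a
  chloride contribution → 3.064 μm/a
  ⇒ r_corr(copper) = 4.617 μm/a
  mass loss = 4.617 μm/a × 8.96 g/cm³ = 41.37 g·m⁻²·a⁻¹
Ordering by g·m⁻²·a⁻¹: zinc (53.4) > copper (41.4)

copper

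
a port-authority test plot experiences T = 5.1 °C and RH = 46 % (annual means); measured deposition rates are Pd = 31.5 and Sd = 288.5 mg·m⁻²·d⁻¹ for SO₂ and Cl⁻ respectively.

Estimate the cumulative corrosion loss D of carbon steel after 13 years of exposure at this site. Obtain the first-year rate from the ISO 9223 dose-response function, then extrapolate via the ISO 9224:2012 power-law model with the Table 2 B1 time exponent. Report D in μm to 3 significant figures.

D(13) = 122 μm

carbon steel: f(T) = +0.150·(T−10) [T≤10 °C] = -0.7350
  SO₂ term: 1.77·31.5^0.52·exp(0.02·46-0.7350) = 12.81
  Sd branch = 0.102·Sd^0.62·e^(0.033·RH+0.04·T) = 19.13 μm/a
  r_corr = 12.81 + 19.13 = 31.94 μm/a
ISO 9224: D(t) = r_corr · t^b with b = 0.523 (carbon steel, B1)
  D(13) = 31.94 × 13^0.523 = 31.94 × 3.825 = 122.2 μm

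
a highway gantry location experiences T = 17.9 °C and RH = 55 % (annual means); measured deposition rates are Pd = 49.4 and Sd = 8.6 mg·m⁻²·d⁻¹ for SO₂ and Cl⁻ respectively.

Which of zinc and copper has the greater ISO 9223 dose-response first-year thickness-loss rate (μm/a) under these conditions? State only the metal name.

zinc

zinc: T>10 °C ⇒ hinge -0.071·(17.9−10) = -0.5609
  SO₂ term: 0.0129·49.4^0.44·exp(0.046·55-0.5609) = 0.514
  Sd branch = 0.0175·Sd^0.57·e^(0.008·RH+0.085·T) = 0.4242 μm/a
  sum: 0.514 + 0.4242 → r_corr = 0.9382 μm/a
copper: T>10 °C ⇒ hinge -0.080·(17.9−10) = -0.6320
  Pd branch = 0.0053·Pd^0.26·e^(0.059·RH+f) = 0.1993 μm/a
  Cl⁻ term: 0.01025·8.6^0.27·exp(0.036·55+0.049·17.9) = 0.3191
  sum: 0.1993 + 0.3191 → r_corr = 0.5183 μm/a
Ordering by μm/a: zinc (0.938) > copper (0.518)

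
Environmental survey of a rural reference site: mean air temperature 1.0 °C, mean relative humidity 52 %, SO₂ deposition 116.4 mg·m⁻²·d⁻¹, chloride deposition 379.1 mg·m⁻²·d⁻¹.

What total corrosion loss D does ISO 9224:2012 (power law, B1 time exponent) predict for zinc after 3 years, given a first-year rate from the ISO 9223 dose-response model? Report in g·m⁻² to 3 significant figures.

zinc: f(T) = +0.038·(T−10) [T≤10 °C] = -0.3420
  Pd branch = 0.0129·Pd^0.44·e^(0.046·RH+f) = 0.8127 μm/a
  Cl⁻ term: 0.0175·379.1^0.57·exp(0.008·52+0.085·1.0) = 0.8521
  sum: 0.8127 + 0.8521 → r_corr = 1.665 μm/a
Power-law: D(3) = r_corr · 3^0.813
  D(3) = 1.665 × 3^0.813 = 1.665 × 2.443 = 4.067 μm
  Mass loss = 4.067 μm × 7.14 g/cm³ = 29.04 g·m⁻²

D(3) = 29.0 g·m⁻²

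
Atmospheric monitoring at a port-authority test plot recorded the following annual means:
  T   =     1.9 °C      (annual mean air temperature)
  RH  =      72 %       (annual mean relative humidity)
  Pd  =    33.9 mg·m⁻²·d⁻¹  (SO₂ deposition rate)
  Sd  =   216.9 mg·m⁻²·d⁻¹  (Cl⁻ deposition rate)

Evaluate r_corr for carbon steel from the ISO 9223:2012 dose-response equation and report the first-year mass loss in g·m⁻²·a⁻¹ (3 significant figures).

carbon steel: temperature factor f = +0.150·(-8.1) = -1.2150
  Pd branch = 1.77·Pd^0.52·e^(0.02·RH+f) = 13.85 μm/a
  Cl⁻ term: 0.102·216.9^0.62·exp(0.033·72+0.04·1.9) = 33.26
  r_corr = 13.85 + 33.26 = 47.11 μm/a
Convert to mass loss: 47.11 μm/a × 7.85 g/cm³ = 369.8 g·m⁻²·a⁻¹

r_corr = 370 g·m⁻²·a⁻¹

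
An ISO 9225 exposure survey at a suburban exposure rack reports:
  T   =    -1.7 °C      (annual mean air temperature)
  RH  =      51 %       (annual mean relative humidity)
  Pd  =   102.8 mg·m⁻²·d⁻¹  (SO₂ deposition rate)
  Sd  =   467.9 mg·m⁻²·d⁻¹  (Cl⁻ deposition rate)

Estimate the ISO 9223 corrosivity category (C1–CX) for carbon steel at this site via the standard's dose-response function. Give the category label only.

carbon steel: f(T) = +0.150·(T−10) [T≤10 °C] = -1.7550
  sulphur-dioxide contribution → 9.441 μm/a
  chloride contribution → 23.2 μm/a
  total first-year rate 32.64 μm/a
ISO 9223 Table 2 (carbon steel): 25 < 32.6 ≤ 50 μm/a ⇒ C3

C3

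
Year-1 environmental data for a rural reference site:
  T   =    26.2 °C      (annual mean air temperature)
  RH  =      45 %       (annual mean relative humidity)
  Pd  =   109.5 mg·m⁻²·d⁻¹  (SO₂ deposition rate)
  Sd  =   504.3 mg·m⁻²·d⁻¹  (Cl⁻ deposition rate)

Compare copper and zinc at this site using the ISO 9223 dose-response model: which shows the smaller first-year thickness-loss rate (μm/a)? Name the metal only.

copper: T>10 °C ⇒ hinge -0.080·(26.2−10) = -1.2960
  sulphur-dioxide contribution → 0.06994 μm/a
  chloride contribution → 1.004 μm/a
  ⇒ r_corr(copper) = 1.074 μm/a
zinc: temperature factor f = -0.071·(16.2) = -1.1502
  sulphur-dioxide contribution → 0.2555 μm/a
  chloride contribution → 8.074 μm/a
  ⇒ r_corr(zinc) = 8.33 μm/a
Ordering by μm/a: zinc (8.33) > copper (1.07)

copper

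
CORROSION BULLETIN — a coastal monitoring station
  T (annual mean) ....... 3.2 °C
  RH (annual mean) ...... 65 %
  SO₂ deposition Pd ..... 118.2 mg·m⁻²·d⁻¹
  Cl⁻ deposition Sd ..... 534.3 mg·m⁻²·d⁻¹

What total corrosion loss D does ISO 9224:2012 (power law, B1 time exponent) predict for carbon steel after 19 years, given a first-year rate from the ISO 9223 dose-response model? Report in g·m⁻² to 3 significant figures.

carbon steel: temperature factor f = +0.150·(-6.8) = -1.0200
  SO₂ term: 1.77·118.2^0.52·exp(0.02·65-1.0200) = 28.01
  Sd branch = 0.102·Sd^0.62·e^(0.033·RH+0.04·T) = 48.64 μm/a
  sum: 28.01 + 48.64 → r_corr = 76.65 μm/a
ISO 9224: D(t) = r_corr · t^b with b = 0.523 (carbon steel, B1)
  D(19) = 76.65 × 19^0.523 = 76.65 × 4.664 = 357.5 μm
  Mass loss = 357.5 μm × 7.85 g/cm³ = 2807 g·m⁻²

D(19) = 2.81e+03 g·m⁻²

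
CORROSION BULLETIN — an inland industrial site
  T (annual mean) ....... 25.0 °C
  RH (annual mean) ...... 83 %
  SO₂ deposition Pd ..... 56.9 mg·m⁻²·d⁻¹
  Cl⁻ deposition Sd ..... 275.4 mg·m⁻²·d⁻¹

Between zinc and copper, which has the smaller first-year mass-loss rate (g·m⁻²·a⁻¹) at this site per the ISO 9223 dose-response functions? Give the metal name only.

zinc: f(T) = -0.071·(T−10) [T>10 °C] = -1.0650
  sulphur-dioxide contribution → 1.198 μm/a
  chloride contribution → 6.999 μm/a
  ⇒ r_corr(zinc) = 8.197 μm/a
  mass loss = 8.197 μm/a × 7.14 g/cm³ = 58.53 g·m⁻²·a⁻¹
copper: T>10 °C ⇒ hinge -0.080·(25.0−10) = -1.2000
  sulphur-dioxide contribution → 0.6112 μm/a
  chloride contribution → 3.156 μm/a
  ⇒ r_corr(copper) = 3.768 μm/a
  mass loss = 3.768 μm/a × 8.96 g/cm³ = 33.76 g·m⁻²·a⁻¹
Ordering by g·m⁻²·a⁻¹: zinc (58.5) > copper (33.8)

copper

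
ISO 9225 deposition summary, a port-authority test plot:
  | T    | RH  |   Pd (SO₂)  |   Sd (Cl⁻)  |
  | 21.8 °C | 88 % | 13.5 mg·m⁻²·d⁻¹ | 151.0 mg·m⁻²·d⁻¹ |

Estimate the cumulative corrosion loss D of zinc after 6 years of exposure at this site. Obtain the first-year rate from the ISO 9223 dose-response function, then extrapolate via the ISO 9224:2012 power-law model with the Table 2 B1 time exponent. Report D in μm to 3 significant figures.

D(6) = 21.2 μm

zinc: T>10 °C ⇒ hinge -0.071·(21.8−10) = -0.8378
  sulphur-dioxide contribution → 1.005 μm/a
  chloride contribution → 3.94 μm/a
  total first-year rate 4.945 μm/a
Power-law: D(6) = r_corr · 6^0.813
  D(6) = 4.945 × 6^0.813 = 4.945 × 4.292 = 21.22 μm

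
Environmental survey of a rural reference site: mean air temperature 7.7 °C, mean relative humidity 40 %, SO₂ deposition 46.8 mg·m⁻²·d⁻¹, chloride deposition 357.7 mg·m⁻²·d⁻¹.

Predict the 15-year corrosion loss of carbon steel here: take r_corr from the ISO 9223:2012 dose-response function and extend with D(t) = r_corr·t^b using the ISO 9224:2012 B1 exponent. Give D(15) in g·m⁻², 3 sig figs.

carbon steel: temperature factor f = +0.150·(-2.3) = -0.3450
  SO₂ term: 1.77·46.8^0.52·exp(0.02·40-0.3450) = 20.61
  Cl⁻ term: 0.102·357.7^0.62·exp(0.033·40+0.04·7.7) = 19.9
  r_corr = 20.61 + 19.9 = 40.51 μm/a
ISO 9224: D(t) = r_corr · t^b with b = 0.523 (carbon steel, B1)
  D(15) = 40.51 × 15^0.523 = 40.51 × 4.122 = 167 μm
  Mass loss = 167 μm × 7.85 g/cm³ = 1311 g·m⁻²

D(15) = 1.31e+03 g·m⁻²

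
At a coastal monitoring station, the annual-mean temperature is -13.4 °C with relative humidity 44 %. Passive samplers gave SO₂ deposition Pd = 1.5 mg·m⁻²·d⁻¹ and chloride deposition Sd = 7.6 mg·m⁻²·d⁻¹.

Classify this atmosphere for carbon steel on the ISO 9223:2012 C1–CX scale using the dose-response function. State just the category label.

C1

carbon steel: T≤10 °C ⇒ hinge +0.150·(-13.4−10) = -3.5100
  Pd branch = 1.77·Pd^0.52·e^(0.02·RH+f) = 0.1575 μm/a
  Sd branch = 0.102·Sd^0.62·e^(0.033·RH+0.04·T) = 0.8964 μm/a
  sum: 0.1575 + 0.8964 → r_corr = 1.054 μm/a
ISO 9223 Table 2 (carbon steel): 0 < 1.05 ≤ 1.3 μm/a ⇒ C1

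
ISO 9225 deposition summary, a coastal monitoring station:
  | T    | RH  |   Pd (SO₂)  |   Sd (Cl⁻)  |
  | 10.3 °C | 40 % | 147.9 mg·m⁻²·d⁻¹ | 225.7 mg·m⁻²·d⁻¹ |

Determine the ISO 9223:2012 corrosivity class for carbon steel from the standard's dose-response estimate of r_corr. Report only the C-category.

C4

carbon steel: f(T) = -0.054·(T−10) [T>10 °C] = -0.0162
  Pd branch = 1.77·Pd^0.52·e^(0.02·RH+f) = 52.09 μm/a
  Cl⁻ term: 0.102·225.7^0.62·exp(0.033·40+0.04·10.3) = 16.6
  sum: 52.09 + 16.6 → r_corr = 68.69 μm/a
ISO 9223 Table 2 (carbon steel): 50 < 68.7 ≤ 80 μm/a ⇒ C4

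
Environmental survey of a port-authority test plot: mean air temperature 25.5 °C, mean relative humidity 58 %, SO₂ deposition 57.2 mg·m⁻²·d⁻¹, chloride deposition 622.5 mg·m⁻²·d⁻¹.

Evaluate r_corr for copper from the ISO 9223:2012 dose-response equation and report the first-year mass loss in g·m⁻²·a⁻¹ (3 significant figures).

r_corr = 15.9 g·m⁻²·a⁻¹

copper: T>10 °C ⇒ hinge -0.080·(25.5−10) = -1.2400
  sulphur-dioxide contribution → 0.1345 μm/a
  chloride contribution → 1.639 μm/a
  ⇒ r_corr(copper) = 1.774 μm/a
Convert to mass loss: 1.774 μm/a × 8.96 g/cm³ = 15.89 g·m⁻²·a⁻¹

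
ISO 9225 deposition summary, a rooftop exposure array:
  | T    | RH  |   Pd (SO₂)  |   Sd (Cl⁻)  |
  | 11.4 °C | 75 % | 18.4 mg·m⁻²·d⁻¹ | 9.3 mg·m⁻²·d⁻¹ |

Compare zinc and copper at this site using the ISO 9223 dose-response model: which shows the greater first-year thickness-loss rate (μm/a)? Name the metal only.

zinc

zinc: temperature factor f = -0.071·(1.4) = -0.0994
  sulphur-dioxide contribution → 1.325 μm/a
  chloride contribution → 0.2996 μm/a
  total first-year rate 1.625 μm/a
copper: T>10 °C ⇒ hinge -0.080·(11.4−10) = -0.1120
  sulphur-dioxide contribution → 0.8438 μm/a
  chloride contribution → 0.4869 μm/a
  ⇒ r_corr(copper) = 1.331 μm/a
Ordering by μm/a: zinc (1.62) > copper (1.33)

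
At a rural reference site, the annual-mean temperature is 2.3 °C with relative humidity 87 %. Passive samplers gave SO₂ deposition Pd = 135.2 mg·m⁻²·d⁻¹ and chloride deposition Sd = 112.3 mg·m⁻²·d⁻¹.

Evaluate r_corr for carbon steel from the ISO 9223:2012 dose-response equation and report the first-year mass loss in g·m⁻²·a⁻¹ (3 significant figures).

r_corr = 609 g·m⁻²·a⁻¹

carbon steel: temperature factor f = +0.150·(-7.7) = -1.1550
  SO₂ term: 1.77·135.2^0.52·exp(0.02·87-1.1550) = 40.75
  Sd branch = 0.102·Sd^0.62·e^(0.033·RH+0.04·T) = 36.87 μm/a
  sum: 40.75 + 36.87 → r_corr = 77.62 μm/a
Convert to mass loss: 77.62 μm/a × 7.85 g/cm³ = 609.3 g·m⁻²·a⁻¹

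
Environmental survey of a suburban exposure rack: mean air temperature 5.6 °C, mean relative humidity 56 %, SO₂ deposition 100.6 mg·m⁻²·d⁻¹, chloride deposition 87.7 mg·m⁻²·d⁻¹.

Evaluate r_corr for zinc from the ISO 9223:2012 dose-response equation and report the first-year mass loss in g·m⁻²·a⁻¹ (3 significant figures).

r_corr = 11.8 g·m⁻²·a⁻¹

zinc: T≤10 °C ⇒ hinge +0.038·(5.6−10) = -0.1672
  Pd branch = 0.0129·Pd^0.44·e^(0.046·RH+f) = 1.091 μm/a
  Sd branch = 0.0175·Sd^0.57·e^(0.008·RH+0.085·T) = 0.5647 μm/a
  r_corr = 1.091 + 0.5647 = 1.656 μm/a
Convert to mass loss: 1.656 μm/a × 7.14 g/cm³ = 11.82 g·m⁻²·a⁻¹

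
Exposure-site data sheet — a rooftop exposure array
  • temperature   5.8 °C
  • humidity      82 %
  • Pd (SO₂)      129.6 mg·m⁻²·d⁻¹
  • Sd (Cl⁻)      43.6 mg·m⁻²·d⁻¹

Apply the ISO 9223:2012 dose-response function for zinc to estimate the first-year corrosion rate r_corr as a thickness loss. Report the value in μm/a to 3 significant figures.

r_corr = 4.54 μm/a

zinc: f(T) = +0.038·(T−10) [T≤10 °C] = -0.1596
  SO₂ term: 0.0129·129.6^0.44·exp(0.046·82-0.1596) = 4.064
  Sd branch = 0.0175·Sd^0.57·e^(0.008·RH+0.085·T) = 0.4748 μm/a
  r_corr = 4.064 + 0.4748 = 4.539 μm/a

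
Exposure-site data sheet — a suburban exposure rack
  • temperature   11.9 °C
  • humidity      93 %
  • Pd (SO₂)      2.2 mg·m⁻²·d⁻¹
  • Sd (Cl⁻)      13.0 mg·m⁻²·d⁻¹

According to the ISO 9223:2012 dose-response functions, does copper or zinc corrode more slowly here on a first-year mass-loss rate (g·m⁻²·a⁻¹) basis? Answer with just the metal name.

zinc

copper: T>10 °C ⇒ hinge -0.080·(11.9−10) = -0.1520
  Pd branch = 0.0053·Pd^0.26·e^(0.059·RH+f) = 1.35 μm/a
  Sd branch = 0.01025·Sd^0.27·e^(0.036·RH+0.049·T) = 1.044 μm/a
  sum: 1.35 + 1.044 → r_corr = 2.394 μm/a
  mass loss = 2.394 μm/a × 8.96 g/cm³ = 21.45 g·m⁻²·a⁻¹
zinc: temperature factor f = -0.071·(1.9) = -0.1349
  Pd branch = 0.0129·Pd^0.44·e^(0.046·RH+f) = 1.15 μm/a
  Sd branch = 0.0175·Sd^0.57·e^(0.008·RH+0.085·T) = 0.4369 μm/a
  r_corr = 1.15 + 0.4369 = 1.587 μm/a
  mass loss = 1.587 μm/a × 7.14 g/cm³ = 11.33 g·m⁻²·a⁻¹
Ordering by g·m⁻²·a⁻¹: copper (21.4) > zinc (11.3)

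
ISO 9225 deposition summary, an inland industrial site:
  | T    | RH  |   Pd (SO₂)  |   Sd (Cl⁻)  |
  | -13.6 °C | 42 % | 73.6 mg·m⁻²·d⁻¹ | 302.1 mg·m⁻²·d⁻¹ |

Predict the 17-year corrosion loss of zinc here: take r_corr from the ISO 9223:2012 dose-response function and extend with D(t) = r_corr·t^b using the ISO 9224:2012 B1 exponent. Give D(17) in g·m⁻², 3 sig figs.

D(17) = 31.5 g·m⁻²

zinc: T≤10 °C ⇒ hinge +0.038·(-13.6−10) = -0.8968
  Pd branch = 0.0129·Pd^0.44·e^(0.046·RH+f) = 0.2408 μm/a
  Sd branch = 0.0175·Sd^0.57·e^(0.008·RH+0.085·T) = 0.1998 μm/a
  sum: 0.2408 + 0.1998 → r_corr = 0.4406 μm/a
ISO 9224: D(t) = r_corr · t^b with b = 0.813 (zinc, B1)
  D(17) = 0.4406 × 17^0.813 = 0.4406 × 10.01 = 4.409 μm
  Mass loss = 4.409 μm × 7.14 g/cm³ = 31.48 g·m⁻²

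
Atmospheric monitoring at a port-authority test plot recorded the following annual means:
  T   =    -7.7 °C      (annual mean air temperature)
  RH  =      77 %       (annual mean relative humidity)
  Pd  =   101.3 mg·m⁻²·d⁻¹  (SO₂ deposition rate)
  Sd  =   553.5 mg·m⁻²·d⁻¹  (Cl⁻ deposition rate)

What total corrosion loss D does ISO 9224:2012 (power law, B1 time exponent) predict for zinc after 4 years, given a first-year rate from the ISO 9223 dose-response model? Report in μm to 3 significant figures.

D(4) = 7.26 μm

zinc: T≤10 °C ⇒ hinge +0.038·(-7.7−10) = -0.6726
  Pd branch = 0.0129·Pd^0.44·e^(0.046·RH+f) = 1.735 μm/a
  Sd branch = 0.0175·Sd^0.57·e^(0.008·RH+0.085·T) = 0.6164 μm/a
  sum: 1.735 + 0.6164 → r_corr = 2.351 μm/a
Long-term exponent b (ISO 9224 Table 2, B1) = 0.813
  D(4) = 2.351 × 4^0.813 = 2.351 × 3.087 = 7.257 μm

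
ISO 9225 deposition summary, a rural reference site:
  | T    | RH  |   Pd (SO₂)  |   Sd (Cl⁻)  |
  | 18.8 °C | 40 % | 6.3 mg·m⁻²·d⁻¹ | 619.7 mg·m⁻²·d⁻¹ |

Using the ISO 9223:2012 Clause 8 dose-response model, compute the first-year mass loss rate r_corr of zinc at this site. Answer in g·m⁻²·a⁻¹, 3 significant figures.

zinc: T>10 °C ⇒ hinge -0.071·(18.8−10) = -0.6248
  SO₂ term: 0.0129·6.3^0.44·exp(0.046·40-0.6248) = 0.09774
  Sd branch = 0.0175·Sd^0.57·e^(0.008·RH+0.085·T) = 4.651 μm/a
  r_corr = 0.09774 + 4.651 = 4.749 μm/a
Convert to mass loss: 4.749 μm/a × 7.14 g/cm³ = 33.91 g·m⁻²·a⁻¹

r_corr = 33.9 g·m⁻²·a⁻¹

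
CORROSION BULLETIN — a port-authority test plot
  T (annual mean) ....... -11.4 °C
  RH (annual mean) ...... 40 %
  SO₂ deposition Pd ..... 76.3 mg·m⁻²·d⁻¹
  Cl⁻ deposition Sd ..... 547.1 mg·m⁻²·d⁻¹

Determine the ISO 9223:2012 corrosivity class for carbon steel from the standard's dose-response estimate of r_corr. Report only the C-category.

carbon steel: T≤10 °C ⇒ hinge +0.150·(-11.4−10) = -3.2100
  SO₂ term: 1.77·76.3^0.52·exp(0.02·40-3.2100) = 1.514
  Sd branch = 0.102·Sd^0.62·e^(0.033·RH+0.04·T) = 12.06 μm/a
  sum: 1.514 + 12.06 → r_corr = 13.58 μm/a
Category bounds: 1.3…25 μm/a bracket r_corr ⇒ C2

C2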